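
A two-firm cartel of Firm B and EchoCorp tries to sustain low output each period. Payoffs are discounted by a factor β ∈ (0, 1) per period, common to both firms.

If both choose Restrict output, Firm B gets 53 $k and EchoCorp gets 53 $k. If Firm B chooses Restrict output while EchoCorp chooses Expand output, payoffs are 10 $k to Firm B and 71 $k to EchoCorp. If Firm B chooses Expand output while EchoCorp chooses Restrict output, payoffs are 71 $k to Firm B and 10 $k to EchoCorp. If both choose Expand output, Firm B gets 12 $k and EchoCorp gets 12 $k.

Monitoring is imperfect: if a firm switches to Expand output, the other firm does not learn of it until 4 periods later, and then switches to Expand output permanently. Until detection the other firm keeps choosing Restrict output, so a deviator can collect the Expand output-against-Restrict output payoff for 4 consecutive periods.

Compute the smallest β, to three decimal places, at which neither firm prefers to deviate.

Deviating for the 4 undetected periods gains 71−53 = 18 per period over cooperation, then loses 53−12 = 41 per period forever once punishment starts.
Gain: 18(1 + β + … + β^3); loss: 41·β^4/(1−β).
No profitable deviation ⇔ 18(1−β^4) ≤ 41·β^4, i.e. β^4 ≥ 18/(18+41) = 18/59.
Hence β ≥ (18/59)^(1/4) ≈ 0.743.

0.743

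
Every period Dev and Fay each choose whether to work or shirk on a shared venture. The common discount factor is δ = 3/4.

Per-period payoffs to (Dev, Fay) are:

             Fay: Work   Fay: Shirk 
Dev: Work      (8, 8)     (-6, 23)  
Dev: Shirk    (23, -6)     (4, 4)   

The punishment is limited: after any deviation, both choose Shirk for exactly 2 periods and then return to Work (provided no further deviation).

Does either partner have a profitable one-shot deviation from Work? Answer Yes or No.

Comparing payoff streams over the 3 periods until play realigns: cooperate → 8(1+δ+…+δ^2); deviate → 23 + 4(δ+…+δ^2).
Cooperation is sustained iff (8−4)(δ+…+δ^2) ≥ 23−8.
δ+…+δ^2 = 3/4·(1−(3/4)^2)/(1−3/4) = 1.3125, and (23−8)/(8−4) = 3.7500.
1.3125 < 3.7500, so cooperation is not sustainable.

Yes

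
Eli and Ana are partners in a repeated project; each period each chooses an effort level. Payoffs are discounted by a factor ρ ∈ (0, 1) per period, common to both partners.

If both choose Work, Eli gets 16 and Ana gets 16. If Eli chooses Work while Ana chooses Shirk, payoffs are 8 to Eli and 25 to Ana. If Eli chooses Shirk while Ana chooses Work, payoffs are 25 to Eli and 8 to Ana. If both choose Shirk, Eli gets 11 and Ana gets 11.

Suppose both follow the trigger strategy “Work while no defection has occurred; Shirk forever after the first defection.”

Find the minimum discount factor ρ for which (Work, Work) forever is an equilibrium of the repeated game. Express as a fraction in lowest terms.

9/14

Under grim trigger the critical discount factor is (T−C)/(T−P) with T = 25, C = 16, P = 11.
ρ* = (25−16)/(25−11) = 9/14.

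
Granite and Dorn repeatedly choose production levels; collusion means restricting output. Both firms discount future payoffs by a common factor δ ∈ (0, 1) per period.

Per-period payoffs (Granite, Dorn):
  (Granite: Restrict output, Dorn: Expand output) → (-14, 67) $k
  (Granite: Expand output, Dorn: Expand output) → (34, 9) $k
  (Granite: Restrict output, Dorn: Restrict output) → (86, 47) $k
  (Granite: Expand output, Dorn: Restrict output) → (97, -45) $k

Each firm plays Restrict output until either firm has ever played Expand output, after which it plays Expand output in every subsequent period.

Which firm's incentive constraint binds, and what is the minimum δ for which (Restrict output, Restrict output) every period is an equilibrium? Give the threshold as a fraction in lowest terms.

Granite: cooperation gives 86 each period; deviation gives 97 once then 34 forever.
  86/(1−δ) ≥ 97 + 34δ/(1−δ) ⇒ δ ≥ 11/63.
Dorn: cooperation gives 47 each period; deviation gives 67 once then 9 forever.
  δ ≥ 20/58 = 10/29.
Both must hold, so the binding constraint is Dorn's: δ ≥ 10/29.

Dorn; δ ≥ 10/29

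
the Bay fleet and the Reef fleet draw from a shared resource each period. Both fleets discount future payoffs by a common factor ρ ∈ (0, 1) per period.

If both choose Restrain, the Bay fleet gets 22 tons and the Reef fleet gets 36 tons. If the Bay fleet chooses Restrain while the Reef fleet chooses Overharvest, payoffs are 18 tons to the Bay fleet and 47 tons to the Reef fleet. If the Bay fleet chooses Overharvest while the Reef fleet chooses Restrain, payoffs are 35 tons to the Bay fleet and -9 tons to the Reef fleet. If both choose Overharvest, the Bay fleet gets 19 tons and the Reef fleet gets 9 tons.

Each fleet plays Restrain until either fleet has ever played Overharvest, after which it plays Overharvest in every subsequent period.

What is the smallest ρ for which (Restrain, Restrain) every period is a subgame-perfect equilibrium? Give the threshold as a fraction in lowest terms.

For the Bay fleet: deviation gain 35−22 = 13, per-period punishment loss 22−19 = 3. IC gives ρ ≥ 13/16.
For the Reef fleet: gain 11, loss 27 per period, so ρ ≥ 11/38.
The tighter constraint is the Bay fleet's, so cooperation needs ρ ≥ 13/16.

13/16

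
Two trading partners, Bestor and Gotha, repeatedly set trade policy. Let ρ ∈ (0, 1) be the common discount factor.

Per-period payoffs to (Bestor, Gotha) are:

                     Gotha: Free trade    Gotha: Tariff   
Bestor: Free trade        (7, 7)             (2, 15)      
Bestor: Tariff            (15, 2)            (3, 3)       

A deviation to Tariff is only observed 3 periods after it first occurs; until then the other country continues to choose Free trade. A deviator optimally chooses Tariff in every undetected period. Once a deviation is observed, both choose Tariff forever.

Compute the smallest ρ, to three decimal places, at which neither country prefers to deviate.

The best deviation is to choose Tariff for all 3 undetected periods, earning 15 each, then 3 forever once detected.
Deviation value: 15(1−ρ^3)/(1−ρ) + 3ρ^3/(1−ρ); cooperation value: 7/(1−ρ).
IC: 7 ≥ 15(1−ρ^3) + 3ρ^3 = 15 − 12ρ^3.
So ρ^3 ≥ 8/12 = 2/3, giving ρ ≥ (2/3)^(1/3) ≈ 0.874.

0.874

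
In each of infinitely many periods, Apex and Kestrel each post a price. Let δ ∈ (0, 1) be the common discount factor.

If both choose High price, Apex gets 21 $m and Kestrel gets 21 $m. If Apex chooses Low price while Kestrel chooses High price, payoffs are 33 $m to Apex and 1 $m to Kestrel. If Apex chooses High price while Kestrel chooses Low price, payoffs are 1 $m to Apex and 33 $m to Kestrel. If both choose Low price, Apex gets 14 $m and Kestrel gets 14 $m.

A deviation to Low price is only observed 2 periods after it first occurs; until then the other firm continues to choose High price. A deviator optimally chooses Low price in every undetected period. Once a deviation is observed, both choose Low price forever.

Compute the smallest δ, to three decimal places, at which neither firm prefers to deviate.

0.795

The best deviation is to choose Low price for all 2 undetected periods, earning 33 each, then 14 forever once detected.
Deviation value: 33(1−δ^2)/(1−δ) + 14δ^2/(1−δ); cooperation value: 21/(1−δ).
IC: 21 ≥ 33(1−δ^2) + 14δ^2 = 33 − 19δ^2.
So δ^2 ≥ 12/19, giving δ ≥ (12/19)^(1/2) ≈ 0.795.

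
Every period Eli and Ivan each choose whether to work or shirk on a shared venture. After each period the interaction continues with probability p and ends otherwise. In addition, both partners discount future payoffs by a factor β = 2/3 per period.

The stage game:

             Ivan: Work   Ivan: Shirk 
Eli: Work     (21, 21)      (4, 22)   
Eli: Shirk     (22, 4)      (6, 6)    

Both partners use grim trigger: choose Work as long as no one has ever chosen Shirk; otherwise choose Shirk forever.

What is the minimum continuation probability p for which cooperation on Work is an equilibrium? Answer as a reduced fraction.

3/32

Expected continuation weight on next period's payoff is β·p = 2/3·p, which plays the role of the discount factor.
Cooperation requires 2/3·p ≥ (22−21)/(22−6) = 1/16, hence p ≥ 3/32.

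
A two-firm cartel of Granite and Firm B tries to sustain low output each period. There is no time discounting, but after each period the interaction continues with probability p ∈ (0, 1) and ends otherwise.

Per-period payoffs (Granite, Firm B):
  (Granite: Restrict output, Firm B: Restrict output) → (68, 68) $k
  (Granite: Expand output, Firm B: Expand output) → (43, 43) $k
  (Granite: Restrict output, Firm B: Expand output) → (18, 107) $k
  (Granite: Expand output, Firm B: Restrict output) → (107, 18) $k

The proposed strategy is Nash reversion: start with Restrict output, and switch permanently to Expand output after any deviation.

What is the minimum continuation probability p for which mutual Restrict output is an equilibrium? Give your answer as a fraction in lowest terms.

With no time discounting, the continuation probability p plays the role of the discount factor.
Grim-trigger IC: 68/(1−p) ≥ 107 + 43p/(1−p) ⇒ p ≥ (107−68)/(107−43) = 39/64.

39/64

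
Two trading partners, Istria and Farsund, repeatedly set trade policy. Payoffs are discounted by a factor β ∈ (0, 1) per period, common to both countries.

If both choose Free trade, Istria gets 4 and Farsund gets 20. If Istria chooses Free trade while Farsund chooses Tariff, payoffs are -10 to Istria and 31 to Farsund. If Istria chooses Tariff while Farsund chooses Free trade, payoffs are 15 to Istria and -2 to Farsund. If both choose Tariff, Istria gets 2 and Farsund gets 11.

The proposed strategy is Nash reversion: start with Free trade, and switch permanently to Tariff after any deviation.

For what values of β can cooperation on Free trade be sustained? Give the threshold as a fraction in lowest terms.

Istria's threshold: (15−4)/(15−2) = 11/13.
Farsund's threshold: (31−20)/(31−11) = 11/20.
11/13 > 11/20, so Istria binds and β* = 11/13.

11/13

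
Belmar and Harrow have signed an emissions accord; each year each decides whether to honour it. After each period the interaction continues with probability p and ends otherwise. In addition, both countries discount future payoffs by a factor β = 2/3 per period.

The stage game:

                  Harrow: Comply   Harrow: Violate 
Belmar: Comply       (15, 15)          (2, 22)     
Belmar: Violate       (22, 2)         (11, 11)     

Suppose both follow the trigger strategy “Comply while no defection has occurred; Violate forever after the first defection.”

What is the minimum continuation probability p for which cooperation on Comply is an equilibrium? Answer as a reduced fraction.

21/22

Expected continuation weight on next period's payoff is β·p = 2/3·p, which plays the role of the discount factor.
Cooperation requires 2/3·p ≥ (22−15)/(22−11) = 7/11, hence p ≥ 21/22.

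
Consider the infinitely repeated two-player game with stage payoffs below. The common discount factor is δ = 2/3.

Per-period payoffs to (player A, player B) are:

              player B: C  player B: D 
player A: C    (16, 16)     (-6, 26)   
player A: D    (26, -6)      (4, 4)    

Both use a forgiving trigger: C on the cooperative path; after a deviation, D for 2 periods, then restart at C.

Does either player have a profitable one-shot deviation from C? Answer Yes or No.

No

IC: δ+…+δ^2 ≥ (26−16)/(16−4) = 5/6.
At δ = 2/3: partial sum = 1.1111 ≥ 0.8333. Cooperation sustainable.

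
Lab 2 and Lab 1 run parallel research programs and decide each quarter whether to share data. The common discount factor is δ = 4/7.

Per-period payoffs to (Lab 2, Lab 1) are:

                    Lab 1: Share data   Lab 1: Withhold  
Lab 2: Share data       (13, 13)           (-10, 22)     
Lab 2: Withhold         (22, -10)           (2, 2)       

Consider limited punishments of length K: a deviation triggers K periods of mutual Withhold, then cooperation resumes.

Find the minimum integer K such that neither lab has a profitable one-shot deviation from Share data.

Need Σ_{k=1}^{K} δ^k ≥ (22−13)/(13−2) = 0.8182 at δ = 4/7.
At K = 1 the sum is 0.5714 < 0.8182; at K = 2 it is 0.8980 ≥ 0.8182.
So the minimum punishment length is K = 2.

2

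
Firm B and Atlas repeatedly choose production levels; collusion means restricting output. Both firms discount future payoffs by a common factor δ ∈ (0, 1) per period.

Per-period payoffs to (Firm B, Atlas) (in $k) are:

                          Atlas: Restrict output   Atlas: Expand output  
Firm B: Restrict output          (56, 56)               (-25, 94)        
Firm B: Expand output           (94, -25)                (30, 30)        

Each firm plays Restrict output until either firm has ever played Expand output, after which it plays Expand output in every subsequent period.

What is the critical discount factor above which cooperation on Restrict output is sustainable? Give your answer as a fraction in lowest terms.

19/32

56/(1−δ) ≥ 94 + 30δ/(1−δ)
56 ≥ 94 − 64δ
δ ≥ 38/64 = 19/32.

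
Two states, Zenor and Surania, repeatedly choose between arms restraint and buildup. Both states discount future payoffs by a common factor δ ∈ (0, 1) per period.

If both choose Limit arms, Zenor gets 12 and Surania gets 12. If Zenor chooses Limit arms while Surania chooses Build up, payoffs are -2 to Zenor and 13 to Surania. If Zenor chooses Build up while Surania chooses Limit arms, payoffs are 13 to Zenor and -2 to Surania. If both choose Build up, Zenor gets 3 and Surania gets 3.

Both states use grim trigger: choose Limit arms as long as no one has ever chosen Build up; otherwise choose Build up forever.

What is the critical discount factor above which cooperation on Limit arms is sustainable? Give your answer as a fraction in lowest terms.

12/(1−δ) ≥ 13 + 3δ/(1−δ)
12 ≥ 13 − 10δ
δ ≥ 1/10.

1/10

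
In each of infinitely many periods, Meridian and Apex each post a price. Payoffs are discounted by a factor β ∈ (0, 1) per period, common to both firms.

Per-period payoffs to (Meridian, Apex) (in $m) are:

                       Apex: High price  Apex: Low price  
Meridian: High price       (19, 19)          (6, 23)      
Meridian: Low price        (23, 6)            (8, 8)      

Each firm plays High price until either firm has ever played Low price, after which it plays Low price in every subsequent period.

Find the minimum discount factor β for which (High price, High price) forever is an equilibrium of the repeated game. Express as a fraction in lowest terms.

4/15

19/(1−β) ≥ 23 + 8β/(1−β)
19 ≥ 23 − 15β
β ≥ 4/15.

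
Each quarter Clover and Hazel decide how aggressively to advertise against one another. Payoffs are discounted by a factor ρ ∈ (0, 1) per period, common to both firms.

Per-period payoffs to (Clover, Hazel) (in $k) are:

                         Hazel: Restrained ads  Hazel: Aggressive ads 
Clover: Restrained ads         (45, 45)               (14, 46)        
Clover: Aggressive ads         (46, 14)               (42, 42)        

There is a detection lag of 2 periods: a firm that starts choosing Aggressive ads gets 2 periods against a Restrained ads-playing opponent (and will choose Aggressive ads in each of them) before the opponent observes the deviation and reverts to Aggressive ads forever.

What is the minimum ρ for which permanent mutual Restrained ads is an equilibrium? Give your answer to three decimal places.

Deviating for the 2 undetected periods gains 46−45 = 1 per period over cooperation, then loses 45−42 = 3 per period forever once punishment starts.
Gain: 1(1 + ρ + … + ρ^1); loss: 3·ρ^2/(1−ρ).
No profitable deviation ⇔ 1(1−ρ^2) ≤ 3·ρ^2, i.e. ρ^2 ≥ 1/(1+3) = 1/4.
Hence ρ ≥ (1/4)^(1/2) ≈ 0.500.

0.500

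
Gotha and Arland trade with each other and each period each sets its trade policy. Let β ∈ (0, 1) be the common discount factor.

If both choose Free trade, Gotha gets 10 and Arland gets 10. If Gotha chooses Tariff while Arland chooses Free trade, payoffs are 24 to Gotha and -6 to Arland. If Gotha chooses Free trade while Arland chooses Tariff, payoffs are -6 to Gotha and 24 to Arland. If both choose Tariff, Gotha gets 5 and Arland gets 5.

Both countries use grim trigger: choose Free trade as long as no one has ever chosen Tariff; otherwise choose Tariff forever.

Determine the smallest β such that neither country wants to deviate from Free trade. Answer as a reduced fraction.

14/19

10/(1−β) ≥ 24 + 5β/(1−β)
10 ≥ 24 − 19β
β ≥ 14/19.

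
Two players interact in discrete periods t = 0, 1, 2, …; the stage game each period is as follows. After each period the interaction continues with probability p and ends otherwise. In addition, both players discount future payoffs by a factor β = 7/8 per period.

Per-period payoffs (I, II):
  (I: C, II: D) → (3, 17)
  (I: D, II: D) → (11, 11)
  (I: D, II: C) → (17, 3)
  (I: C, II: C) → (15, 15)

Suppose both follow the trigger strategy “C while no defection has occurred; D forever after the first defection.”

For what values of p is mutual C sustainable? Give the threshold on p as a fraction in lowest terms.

8/21

Expected continuation weight on next period's payoff is β·p = 7/8·p, which plays the role of the discount factor.
Cooperation requires 7/8·p ≥ (17−15)/(17−11) = 1/3, hence p ≥ 8/21.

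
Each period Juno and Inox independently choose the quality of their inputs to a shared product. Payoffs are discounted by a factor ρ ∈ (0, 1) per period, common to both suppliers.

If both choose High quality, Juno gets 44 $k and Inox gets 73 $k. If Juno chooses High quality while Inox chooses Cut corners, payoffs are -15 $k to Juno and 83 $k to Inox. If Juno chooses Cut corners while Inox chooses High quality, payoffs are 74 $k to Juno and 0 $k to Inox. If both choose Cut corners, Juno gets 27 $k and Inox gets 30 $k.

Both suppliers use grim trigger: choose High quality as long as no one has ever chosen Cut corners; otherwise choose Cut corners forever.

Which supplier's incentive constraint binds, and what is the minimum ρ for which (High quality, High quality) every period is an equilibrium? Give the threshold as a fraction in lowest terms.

Juno: cooperation gives 44 each period; deviation gives 74 once then 27 forever.
  44/(1−ρ) ≥ 74 + 27ρ/(1−ρ) ⇒ ρ ≥ 30/47.
Inox: cooperation gives 73 each period; deviation gives 83 once then 30 forever.
  ρ ≥ 10/53.
Both must hold, so the binding constraint is Juno's: ρ ≥ 30/47.

Juno; ρ ≥ 30/47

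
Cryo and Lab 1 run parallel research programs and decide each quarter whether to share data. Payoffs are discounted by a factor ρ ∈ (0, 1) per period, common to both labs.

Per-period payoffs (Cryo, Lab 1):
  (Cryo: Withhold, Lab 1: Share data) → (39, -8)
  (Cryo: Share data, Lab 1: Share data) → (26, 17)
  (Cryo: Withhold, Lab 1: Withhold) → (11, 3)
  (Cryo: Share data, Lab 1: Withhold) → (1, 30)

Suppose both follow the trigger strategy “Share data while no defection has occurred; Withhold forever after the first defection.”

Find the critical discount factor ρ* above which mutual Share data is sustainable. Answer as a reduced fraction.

For Cryo: deviation gain 39−26 = 13, per-period punishment loss 26−11 = 15. IC gives ρ ≥ 13/28.
For Lab 1: gain 13, loss 14 per period, so ρ ≥ 13/27.
The tighter constraint is Lab 1's, so cooperation needs ρ ≥ 13/27.

13/27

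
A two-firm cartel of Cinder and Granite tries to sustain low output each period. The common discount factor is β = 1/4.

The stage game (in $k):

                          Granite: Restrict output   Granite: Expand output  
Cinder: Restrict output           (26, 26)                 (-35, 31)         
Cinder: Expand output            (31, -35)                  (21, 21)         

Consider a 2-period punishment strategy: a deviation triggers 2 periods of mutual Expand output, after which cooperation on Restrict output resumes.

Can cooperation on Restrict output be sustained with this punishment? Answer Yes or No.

IC: β+…+β^2 ≥ (31−26)/(26−21) = 1.
At β = 1/4: partial sum = 0.3125 < 1.0000. Cooperation not sustainable.

No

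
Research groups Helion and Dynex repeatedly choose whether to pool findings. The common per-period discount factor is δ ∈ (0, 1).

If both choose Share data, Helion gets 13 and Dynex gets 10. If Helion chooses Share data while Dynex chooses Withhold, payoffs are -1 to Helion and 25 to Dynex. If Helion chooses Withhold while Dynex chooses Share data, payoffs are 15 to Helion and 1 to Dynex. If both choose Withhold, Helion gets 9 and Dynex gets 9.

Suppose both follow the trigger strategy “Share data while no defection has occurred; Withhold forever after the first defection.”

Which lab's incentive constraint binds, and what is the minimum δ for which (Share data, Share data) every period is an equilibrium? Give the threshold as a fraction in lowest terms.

Helion: cooperation gives 13 each period; deviation gives 15 once then 9 forever.
  13/(1−δ) ≥ 15 + 9δ/(1−δ) ⇒ δ ≥ 2/6 = 1/3.
Dynex: cooperation gives 10 each period; deviation gives 25 once then 9 forever.
  δ ≥ 15/16.
Both must hold, so the binding constraint is Dynex's: δ ≥ 15/16.

Dynex; δ ≥ 15/16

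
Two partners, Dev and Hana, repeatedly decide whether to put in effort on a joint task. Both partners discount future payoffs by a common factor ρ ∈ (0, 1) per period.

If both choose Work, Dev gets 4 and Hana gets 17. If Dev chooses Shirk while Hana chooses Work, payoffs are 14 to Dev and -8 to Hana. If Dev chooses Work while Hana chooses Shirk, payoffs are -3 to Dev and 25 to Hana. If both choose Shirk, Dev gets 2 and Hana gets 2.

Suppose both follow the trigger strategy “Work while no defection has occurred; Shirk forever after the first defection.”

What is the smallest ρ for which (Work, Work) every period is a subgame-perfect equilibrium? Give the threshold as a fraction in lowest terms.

Dev's threshold: (14−4)/(14−2) = 5/6.
Hana's threshold: (25−17)/(25−2) = 8/23.
5/6 > 8/23, so Dev binds and ρ* = 5/6.

5/6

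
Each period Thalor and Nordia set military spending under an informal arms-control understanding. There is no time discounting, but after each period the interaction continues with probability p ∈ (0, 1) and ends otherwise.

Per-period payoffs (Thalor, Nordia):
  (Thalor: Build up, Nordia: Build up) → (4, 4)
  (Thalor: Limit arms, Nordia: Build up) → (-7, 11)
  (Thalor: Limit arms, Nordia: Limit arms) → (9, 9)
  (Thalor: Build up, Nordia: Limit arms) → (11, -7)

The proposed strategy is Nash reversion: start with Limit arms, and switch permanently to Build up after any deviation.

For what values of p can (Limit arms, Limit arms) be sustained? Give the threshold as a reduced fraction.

2/7

With no time discounting, the continuation probability p plays the role of the discount factor.
Grim-trigger IC: 9/(1−p) ≥ 11 + 4p/(1−p) ⇒ p ≥ (11−9)/(11−4) = 2/7.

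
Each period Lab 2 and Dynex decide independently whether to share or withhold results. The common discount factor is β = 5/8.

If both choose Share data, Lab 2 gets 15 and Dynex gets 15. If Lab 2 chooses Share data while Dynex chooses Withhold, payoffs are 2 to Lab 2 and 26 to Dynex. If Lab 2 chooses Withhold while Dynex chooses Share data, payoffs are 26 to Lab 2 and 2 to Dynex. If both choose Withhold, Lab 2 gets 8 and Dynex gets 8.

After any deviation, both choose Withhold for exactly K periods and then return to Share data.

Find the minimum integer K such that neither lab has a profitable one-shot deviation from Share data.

Need Σ_{k=1}^{K} β^k ≥ (26−15)/(15−8) = 1.5714 at β = 5/8.
At K = 6 the sum is 1.5673 < 1.5714; at K = 7 it is 1.6046 ≥ 1.5714.
So the minimum punishment length is K = 7.

7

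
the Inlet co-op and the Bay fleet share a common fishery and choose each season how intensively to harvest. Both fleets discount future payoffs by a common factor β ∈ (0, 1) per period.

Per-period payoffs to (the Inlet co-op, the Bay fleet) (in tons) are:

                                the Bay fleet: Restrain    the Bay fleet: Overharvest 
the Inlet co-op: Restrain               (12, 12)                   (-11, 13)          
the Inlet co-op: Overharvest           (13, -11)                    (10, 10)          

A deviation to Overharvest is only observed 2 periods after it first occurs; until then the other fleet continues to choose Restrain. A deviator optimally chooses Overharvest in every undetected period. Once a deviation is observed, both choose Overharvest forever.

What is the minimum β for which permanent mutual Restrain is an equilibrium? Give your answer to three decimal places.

0.577

A deviator earns 13 for 2 periods, then 10 forever; cooperating earns 12 forever. Multiplying the IC by (1−β):
12 ≥ 13(1−β^2) + 10β^2, so 3·β^2 ≥ 1 and β^2 ≥ 1/3.
β ≥ (1/3)^(1/2) ≈ 0.577.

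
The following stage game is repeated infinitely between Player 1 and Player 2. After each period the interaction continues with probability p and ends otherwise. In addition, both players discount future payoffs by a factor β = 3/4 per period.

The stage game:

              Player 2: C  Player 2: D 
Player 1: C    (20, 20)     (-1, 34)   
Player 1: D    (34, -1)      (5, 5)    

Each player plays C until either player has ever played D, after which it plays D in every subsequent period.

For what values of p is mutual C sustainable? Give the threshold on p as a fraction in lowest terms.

With continuation probability p and discount β, the effective per-period discount factor is βp.
Grim-trigger IC: βp ≥ (34−20)/(34−5) = 14/29.
So p ≥ (14/29)/(3/4) = 56/87.

56/87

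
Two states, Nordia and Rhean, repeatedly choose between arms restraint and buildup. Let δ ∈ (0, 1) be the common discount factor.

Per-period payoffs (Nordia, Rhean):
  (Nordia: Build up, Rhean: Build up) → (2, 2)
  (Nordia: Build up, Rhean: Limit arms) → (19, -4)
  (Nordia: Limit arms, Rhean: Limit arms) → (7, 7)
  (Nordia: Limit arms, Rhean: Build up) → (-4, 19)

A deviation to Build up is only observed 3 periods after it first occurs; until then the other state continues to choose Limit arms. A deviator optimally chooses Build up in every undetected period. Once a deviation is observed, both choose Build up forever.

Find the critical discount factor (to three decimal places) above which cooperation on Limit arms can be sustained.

Deviating for the 3 undetected periods gains 19−7 = 12 per period over cooperation, then loses 7−2 = 5 per period forever once punishment starts.
Gain: 12(1 + δ + … + δ^2); loss: 5·δ^3/(1−δ).
No profitable deviation ⇔ 12(1−δ^3) ≤ 5·δ^3, i.e. δ^3 ≥ 12/(12+5) = 12/17.
Hence δ ≥ (12/17)^(1/3) ≈ 0.890.

0.890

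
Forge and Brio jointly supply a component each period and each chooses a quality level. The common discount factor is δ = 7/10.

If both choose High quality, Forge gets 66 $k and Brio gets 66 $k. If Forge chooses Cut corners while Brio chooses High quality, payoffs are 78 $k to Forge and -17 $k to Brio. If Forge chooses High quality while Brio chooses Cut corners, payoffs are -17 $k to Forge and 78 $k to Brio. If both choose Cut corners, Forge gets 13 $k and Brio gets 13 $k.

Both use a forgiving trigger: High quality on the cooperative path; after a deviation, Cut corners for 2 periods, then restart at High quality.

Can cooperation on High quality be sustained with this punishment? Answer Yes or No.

A one-shot deviation gives 78 now, then 13 for 2 periods, then back to 66.
Gain from deviating: (78−66) today; loss: (66−13) in each of the next 2 periods.
No-deviation condition: (66−13)(δ+…+δ^2) ≥ 78−66, i.e. δ+…+δ^2 ≥ 12/53.
At δ = 7/10: δ+…+δ^2 = 1.1900 ≥ 0.2264.
So cooperation is sustainable.

Yes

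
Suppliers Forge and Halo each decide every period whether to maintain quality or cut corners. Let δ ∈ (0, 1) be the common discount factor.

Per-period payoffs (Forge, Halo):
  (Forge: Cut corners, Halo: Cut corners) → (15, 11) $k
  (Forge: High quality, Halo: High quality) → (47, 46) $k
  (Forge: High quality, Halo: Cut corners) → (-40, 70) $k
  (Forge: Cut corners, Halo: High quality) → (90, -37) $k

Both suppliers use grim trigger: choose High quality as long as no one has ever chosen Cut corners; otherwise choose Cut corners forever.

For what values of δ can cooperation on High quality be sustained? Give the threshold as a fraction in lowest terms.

43/75

For Forge: deviation gain 90−47 = 43, per-period punishment loss 47−15 = 32. IC gives δ ≥ 43/75.
For Halo: gain 24, loss 35 per period, so δ ≥ 24/59.
The tighter constraint is Forge's, so cooperation needs δ ≥ 43/75.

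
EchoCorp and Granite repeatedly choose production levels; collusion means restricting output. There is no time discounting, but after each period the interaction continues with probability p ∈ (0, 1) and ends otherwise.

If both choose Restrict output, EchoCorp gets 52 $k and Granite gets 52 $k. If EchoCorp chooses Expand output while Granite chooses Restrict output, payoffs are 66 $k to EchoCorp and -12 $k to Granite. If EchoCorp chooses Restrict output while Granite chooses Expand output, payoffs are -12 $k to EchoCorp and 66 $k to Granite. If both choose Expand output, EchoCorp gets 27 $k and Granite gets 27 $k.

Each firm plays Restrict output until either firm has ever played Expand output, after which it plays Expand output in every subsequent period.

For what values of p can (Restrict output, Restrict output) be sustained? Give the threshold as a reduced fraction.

14/39

With no time discounting, the continuation probability p plays the role of the discount factor.
Grim-trigger IC: 52/(1−p) ≥ 66 + 27p/(1−p) ⇒ p ≥ (66−52)/(66−27) = 14/39.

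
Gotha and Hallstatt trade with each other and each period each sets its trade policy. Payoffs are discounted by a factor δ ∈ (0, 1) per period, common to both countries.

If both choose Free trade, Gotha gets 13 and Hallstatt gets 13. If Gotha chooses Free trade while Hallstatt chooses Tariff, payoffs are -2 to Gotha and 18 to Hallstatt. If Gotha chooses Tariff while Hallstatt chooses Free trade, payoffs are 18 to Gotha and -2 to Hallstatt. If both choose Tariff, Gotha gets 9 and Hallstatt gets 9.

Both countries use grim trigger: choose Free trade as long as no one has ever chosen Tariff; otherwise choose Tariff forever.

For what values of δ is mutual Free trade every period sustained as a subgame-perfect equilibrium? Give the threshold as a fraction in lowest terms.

5/9

13/(1−δ) ≥ 18 + 9δ/(1−δ)
13 ≥ 18 − 9δ
δ ≥ 5/9.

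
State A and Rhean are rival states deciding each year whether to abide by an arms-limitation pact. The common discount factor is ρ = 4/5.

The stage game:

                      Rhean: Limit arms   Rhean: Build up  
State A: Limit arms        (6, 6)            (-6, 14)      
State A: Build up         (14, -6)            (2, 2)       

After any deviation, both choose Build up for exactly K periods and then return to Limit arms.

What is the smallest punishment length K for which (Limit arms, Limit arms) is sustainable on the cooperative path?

Need Σ_{k=1}^{K} ρ^k ≥ (14−6)/(6−2) = 2.0000 at ρ = 4/5.
At K = 3 the sum is 1.9520 < 2.0000; at K = 4 it is 2.3616 ≥ 2.0000.
So the minimum punishment length is K = 4.

4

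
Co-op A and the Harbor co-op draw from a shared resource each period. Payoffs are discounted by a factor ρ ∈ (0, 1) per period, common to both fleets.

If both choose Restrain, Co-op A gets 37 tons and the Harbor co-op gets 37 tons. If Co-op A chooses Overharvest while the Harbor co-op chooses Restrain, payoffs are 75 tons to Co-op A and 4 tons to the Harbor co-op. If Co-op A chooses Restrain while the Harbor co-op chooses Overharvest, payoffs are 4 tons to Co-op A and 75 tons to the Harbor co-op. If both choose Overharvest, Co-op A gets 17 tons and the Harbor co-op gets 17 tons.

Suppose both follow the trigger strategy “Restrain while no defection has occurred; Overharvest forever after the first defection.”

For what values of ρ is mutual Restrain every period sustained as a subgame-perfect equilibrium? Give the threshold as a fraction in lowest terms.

Cooperation forever yields 37 each period: 37/(1−ρ).
Deviating yields 75 once, then 17 forever: 75 + 17ρ/(1−ρ).
No profitable deviation requires 37/(1−ρ) ≥ 75 + 17ρ/(1−ρ).
Multiplying by (1−ρ): 37 ≥ 75(1−ρ) + 17ρ = 75 − 58ρ.
So 58ρ ≥ 38, i.e. ρ ≥ 38/58 = 19/29.

19/29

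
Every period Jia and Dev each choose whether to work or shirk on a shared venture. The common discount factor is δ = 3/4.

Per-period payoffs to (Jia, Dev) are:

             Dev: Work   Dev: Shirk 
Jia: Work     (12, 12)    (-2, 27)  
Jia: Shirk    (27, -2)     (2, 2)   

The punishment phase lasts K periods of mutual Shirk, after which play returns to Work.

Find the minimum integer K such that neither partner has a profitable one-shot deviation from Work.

IC: δ(1−δ^K)/(1−δ) ≥ (27−12)/(12−2) = 3/2.
With δ = 3/4: need 1 − δ^K ≥ 3/2·(1−3/4)/(3/4), i.e. δ^K ≤ 0.5000.
Since (3/4)^2 = 0.5625 and (3/4)^3 = 0.4219, the smallest such K is 3.

3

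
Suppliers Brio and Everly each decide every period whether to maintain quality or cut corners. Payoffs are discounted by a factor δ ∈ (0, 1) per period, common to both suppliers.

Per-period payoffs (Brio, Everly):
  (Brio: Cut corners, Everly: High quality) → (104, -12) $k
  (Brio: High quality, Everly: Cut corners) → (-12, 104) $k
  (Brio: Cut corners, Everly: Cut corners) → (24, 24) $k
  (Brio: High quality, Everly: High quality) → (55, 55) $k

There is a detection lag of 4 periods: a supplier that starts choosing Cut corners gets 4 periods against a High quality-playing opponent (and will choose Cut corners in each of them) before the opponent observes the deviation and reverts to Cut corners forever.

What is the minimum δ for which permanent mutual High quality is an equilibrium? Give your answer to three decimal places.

0.885

Deviating for the 4 undetected periods gains 104−55 = 49 per period over cooperation, then loses 55−24 = 31 per period forever once punishment starts.
Gain: 49(1 + δ + … + δ^3); loss: 31·δ^4/(1−δ).
No profitable deviation ⇔ 49(1−δ^4) ≤ 31·δ^4, i.e. δ^4 ≥ 49/(49+31) = 49/80.
Hence δ ≥ (49/80)^(1/4) ≈ 0.885.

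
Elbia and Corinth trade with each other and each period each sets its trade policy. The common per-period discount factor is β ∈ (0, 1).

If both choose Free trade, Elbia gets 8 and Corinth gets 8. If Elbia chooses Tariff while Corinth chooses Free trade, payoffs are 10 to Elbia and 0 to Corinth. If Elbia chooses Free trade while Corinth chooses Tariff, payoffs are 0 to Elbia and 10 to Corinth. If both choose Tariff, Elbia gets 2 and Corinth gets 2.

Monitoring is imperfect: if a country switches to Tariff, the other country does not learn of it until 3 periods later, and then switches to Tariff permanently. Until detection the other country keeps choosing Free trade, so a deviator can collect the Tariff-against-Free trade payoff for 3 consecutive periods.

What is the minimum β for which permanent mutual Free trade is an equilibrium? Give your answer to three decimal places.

The best deviation is to choose Tariff for all 3 undetected periods, earning 10 each, then 2 forever once detected.
Deviation value: 10(1−β^3)/(1−β) + 2β^3/(1−β); cooperation value: 8/(1−β).
IC: 8 ≥ 10(1−β^3) + 2β^3 = 10 − 8β^3.
So β^3 ≥ 2/8 = 1/4, giving β ≥ (1/4)^(1/3) ≈ 0.630.

0.630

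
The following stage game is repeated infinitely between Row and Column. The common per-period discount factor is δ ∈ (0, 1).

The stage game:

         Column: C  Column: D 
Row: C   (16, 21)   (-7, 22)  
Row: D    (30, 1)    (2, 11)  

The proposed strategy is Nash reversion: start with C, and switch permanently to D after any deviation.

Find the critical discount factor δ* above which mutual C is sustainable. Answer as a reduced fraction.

1/2

For Row: deviation gain 30−16 = 14, per-period punishment loss 16−2 = 14. IC gives δ ≥ 14/28 = 1/2.
For Column: gain 1, loss 10 per period, so δ ≥ 1/11.
The tighter constraint is Row's, so cooperation needs δ ≥ 1/2.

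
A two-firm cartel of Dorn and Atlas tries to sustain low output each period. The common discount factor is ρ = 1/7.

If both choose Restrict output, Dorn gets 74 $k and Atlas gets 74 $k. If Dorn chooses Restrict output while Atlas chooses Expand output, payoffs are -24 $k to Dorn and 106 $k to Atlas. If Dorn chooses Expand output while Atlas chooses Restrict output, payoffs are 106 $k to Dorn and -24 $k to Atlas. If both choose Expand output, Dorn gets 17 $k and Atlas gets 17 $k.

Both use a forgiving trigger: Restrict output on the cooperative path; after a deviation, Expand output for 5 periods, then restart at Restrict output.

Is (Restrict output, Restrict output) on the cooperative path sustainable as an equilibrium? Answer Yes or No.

Comparing payoff streams over the 6 periods until play realigns: cooperate → 74(1+ρ+…+ρ^5); deviate → 106 + 17(ρ+…+ρ^5).
Cooperation is sustained iff (74−17)(ρ+…+ρ^5) ≥ 106−74.
ρ+…+ρ^5 = 1/7·(1−(1/7)^5)/(1−1/7) = 0.1667, and (106−74)/(74−17) = 0.5614.
0.1667 < 0.5614, so cooperation is not sustainable.

No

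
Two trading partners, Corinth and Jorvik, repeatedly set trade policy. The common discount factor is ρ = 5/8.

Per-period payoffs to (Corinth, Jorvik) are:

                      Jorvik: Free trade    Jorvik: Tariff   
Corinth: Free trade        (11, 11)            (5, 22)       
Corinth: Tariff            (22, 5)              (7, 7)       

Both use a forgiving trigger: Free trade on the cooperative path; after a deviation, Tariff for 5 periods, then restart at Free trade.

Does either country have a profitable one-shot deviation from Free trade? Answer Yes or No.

Yes

Comparing payoff streams over the 6 periods until play realigns: cooperate → 11(1+ρ+…+ρ^5); deviate → 22 + 7(ρ+…+ρ^5).
Cooperation is sustained iff (11−7)(ρ+…+ρ^5) ≥ 22−11.
ρ+…+ρ^5 = 5/8·(1−(5/8)^5)/(1−5/8) = 1.5077, and (22−11)/(11−7) = 2.7500.
1.5077 < 2.7500, so cooperation is not sustainable.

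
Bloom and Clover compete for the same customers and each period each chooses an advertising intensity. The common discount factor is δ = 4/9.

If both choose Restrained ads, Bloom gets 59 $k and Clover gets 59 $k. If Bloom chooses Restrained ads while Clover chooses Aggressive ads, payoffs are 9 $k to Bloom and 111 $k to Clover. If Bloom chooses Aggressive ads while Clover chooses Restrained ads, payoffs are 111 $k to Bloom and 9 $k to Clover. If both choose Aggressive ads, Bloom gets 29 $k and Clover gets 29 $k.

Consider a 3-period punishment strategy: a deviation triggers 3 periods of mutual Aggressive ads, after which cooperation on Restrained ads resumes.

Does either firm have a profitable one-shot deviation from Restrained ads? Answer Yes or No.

Yes

A one-shot deviation gives 111 now, then 29 for 3 periods, then back to 59.
Gain from deviating: (111−59) today; loss: (59−29) in each of the next 3 periods.
No-deviation condition: (59−29)(δ+…+δ^3) ≥ 111−59, i.e. δ+…+δ^3 ≥ 26/15.
At δ = 4/9: δ+…+δ^3 = 0.7298 < 1.7333.
So cooperation is not sustainable.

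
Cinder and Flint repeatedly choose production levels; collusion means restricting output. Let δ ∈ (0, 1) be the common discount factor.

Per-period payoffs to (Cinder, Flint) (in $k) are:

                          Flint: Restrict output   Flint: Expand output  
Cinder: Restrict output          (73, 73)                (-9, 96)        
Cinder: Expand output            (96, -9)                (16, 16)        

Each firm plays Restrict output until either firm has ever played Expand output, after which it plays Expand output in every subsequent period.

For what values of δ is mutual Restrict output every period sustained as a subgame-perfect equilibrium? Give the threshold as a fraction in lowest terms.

23/80

One-period gain from deviating is 96 − 73 = 23. The loss is 73 − 16 = 57 in every subsequent period, with present value 57·δ/(1−δ).
Deviation is unprofitable when 57·δ/(1−δ) ≥ 23, i.e. δ/(1−δ) ≥ 23/57.
Equivalently δ ≥ 23/(23+57) = 23/80.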